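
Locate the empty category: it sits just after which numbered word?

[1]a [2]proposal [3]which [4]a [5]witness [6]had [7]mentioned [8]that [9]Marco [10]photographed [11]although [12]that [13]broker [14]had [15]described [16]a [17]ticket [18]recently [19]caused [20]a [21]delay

10

The displaced element is "a proposal" (word 2).
It is linked across 1 clause boundary (that).
It functions as the direct object of "photographed", so the gap sits immediately after word 10 ("photographed").
Base order: A witness had mentioned that Marco photographed a proposal although that broker had described a ticket recently.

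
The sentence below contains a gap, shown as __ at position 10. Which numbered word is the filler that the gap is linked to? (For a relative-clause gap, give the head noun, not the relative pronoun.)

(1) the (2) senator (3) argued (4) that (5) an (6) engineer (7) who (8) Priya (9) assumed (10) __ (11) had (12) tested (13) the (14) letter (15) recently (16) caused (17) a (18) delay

The gap at 10 is the subject of "tested", inside a relative clause.
The relative pronoun is "who" (word 7); it is bound by the head noun immediately before it.
Its filler is the head noun "engineer", at word 6.

6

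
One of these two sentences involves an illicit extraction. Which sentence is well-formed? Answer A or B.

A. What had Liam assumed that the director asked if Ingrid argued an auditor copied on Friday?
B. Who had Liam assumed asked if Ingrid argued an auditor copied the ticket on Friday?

In A, the wh-phrase is extracted from inside a wh-island (introduced by "if"), which blocks movement.
In B, the extraction path crosses only that-complement boundaries, which are transparent.
So B is grammatical.

B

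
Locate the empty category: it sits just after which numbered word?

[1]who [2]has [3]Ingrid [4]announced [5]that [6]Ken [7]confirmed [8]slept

7

The displaced element is "who" (word 1).
It is linked across 2 clause boundaries (that → Ø).
It functions as the subject of "slept", so the gap sits immediately after word 7 ("confirmed").
Base order: Ingrid has announced that Ken confirmed that who slept.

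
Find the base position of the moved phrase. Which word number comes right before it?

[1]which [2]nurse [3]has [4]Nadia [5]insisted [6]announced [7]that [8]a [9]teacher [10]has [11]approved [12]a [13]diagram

5

The displaced element is "which nurse" (word 2).
It is linked across 1 clause boundary (Ø).
It functions as the subject of "announced", so the gap sits immediately after word 5 ("insisted").
Base order: Nadia has insisted that which nurse announced that a teacher has approved a diagram.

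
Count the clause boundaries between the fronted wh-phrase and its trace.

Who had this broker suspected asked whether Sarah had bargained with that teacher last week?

1

"who" is extracted from the subject of "asked".
Boundaries crossed, outermost first: [Ø] — 1 in total.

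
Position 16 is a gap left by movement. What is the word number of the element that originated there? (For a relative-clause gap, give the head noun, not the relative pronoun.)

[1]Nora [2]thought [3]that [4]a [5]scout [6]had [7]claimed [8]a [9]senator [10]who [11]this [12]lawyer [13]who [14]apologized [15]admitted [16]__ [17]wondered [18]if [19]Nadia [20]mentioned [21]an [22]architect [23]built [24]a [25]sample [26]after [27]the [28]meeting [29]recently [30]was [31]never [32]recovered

9

The gap at 16 is the subject of "wondered", inside a relative clause.
The relative pronoun is "who" (word 10); it is bound by the head noun immediately before it.
Its filler is the head noun "senator", at word 9.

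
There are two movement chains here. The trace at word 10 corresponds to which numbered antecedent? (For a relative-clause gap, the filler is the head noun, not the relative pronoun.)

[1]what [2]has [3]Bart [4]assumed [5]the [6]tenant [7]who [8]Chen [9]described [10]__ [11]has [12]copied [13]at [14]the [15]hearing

6

The marked gap is inside the relative clause, the direct object of "described".
Its filler is the head noun "tenant" (via "who"), at word 6.
(The other dependency links word 1 to a gap after word 12.)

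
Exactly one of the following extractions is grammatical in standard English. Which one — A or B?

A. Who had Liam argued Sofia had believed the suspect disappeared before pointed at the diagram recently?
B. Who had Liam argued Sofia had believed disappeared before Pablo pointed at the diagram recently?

In A, the wh-phrase is extracted from inside an adjunct island (introduced by "before"), which blocks movement.
In B, the extraction path crosses only that-complement boundaries, which are transparent.
So B is grammatical.

B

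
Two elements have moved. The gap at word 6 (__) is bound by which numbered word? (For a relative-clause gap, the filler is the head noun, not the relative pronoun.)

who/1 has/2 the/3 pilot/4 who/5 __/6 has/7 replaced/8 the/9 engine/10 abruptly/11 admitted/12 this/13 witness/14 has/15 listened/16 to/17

The marked gap is inside the relative clause, the subject of "replaced".
Its filler is the head noun "pilot" (via "who"), at word 4.
(The other dependency links word 1 to a gap after word 17.)

4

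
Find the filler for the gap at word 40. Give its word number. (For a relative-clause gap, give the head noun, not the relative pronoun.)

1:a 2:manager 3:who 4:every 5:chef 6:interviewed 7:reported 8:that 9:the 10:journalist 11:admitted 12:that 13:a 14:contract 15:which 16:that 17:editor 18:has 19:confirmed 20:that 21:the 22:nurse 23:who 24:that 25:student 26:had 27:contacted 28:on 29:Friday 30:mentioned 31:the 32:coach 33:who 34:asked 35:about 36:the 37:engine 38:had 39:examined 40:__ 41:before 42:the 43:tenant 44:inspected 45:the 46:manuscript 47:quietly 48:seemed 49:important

14

The gap at 40 is the object of "examined", inside a relative clause.
The relative pronoun is "which" (word 15); it is bound by the head noun immediately before it.
Its filler is the head noun "contract", at word 14.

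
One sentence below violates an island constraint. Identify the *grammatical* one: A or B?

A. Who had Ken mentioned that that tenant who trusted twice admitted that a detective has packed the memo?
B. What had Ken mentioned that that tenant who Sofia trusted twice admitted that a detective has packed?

B

In A, the wh-phrase is extracted from inside a complex-NP island (relative clause) (introduced by "who"), which blocks movement.
In B, the extraction path crosses only that-complement boundaries, which are transparent.
So B is grammatical.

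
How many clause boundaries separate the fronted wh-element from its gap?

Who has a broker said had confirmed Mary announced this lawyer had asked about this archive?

"who" is extracted from the subject of "confirmed".
Boundaries crossed, outermost first: [Ø] — 1 in total.

1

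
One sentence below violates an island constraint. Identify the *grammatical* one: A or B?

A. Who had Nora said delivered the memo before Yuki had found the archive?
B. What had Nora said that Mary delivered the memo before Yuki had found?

In B, the wh-phrase is extracted from inside an adjunct island (introduced by "before"), which blocks movement.
In A, the extraction path crosses only that-complement boundaries, which are transparent.
So A is grammatical.

A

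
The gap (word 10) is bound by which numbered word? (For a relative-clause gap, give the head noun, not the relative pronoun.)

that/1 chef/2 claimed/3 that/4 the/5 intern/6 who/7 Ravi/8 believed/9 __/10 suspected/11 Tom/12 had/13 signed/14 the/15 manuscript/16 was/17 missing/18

The gap at 10 is the subject of "suspected", inside a relative clause.
The relative pronoun is "who" (word 7); it is bound by the head noun immediately before it.
Its filler is the head noun "intern", at word 6.

6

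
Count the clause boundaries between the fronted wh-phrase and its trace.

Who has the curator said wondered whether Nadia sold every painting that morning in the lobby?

"who" is extracted from the subject of "wondered".
Boundaries crossed, outermost first: [Ø] — 1 in total.

1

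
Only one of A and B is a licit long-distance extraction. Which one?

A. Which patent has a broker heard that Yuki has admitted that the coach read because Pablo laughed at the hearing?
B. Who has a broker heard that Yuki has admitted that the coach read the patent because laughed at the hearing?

In B, the wh-phrase is extracted from inside an adjunct island (introduced by "because"), which blocks movement.
In A, the extraction path crosses only that-complement boundaries, which are transparent.
So A is grammatical.

A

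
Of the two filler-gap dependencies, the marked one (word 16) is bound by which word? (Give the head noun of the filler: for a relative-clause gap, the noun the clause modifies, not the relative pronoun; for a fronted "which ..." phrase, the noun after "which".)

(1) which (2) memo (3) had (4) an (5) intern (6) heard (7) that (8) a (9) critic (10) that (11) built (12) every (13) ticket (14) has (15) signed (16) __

The marked gap is the direct object of "signed".
Its filler is the fronted wh-phrase "which memo", at word 2.
(The other dependency links word 9 to a gap after word 10.)

2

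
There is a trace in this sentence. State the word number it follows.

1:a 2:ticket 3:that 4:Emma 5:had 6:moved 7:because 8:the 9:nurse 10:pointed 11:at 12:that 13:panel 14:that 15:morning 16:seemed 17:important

6

The displaced element is "a ticket" (word 2).
It functions as the direct object of "moved", so the gap sits immediately after word 6 ("moved").
Base order: Emma had moved a ticket because the nurse pointed at that panel that morning.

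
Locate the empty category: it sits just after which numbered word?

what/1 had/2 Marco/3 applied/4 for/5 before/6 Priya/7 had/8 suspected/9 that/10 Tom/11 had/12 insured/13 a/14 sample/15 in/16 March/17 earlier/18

5

The displaced element is "what" (word 1).
It functions as the object of the preposition "for" of "applied", so the gap sits immediately after word 5 ("for").
Base order: Marco had applied for what before Priya had suspected that Tom had insured a sample in March earlier.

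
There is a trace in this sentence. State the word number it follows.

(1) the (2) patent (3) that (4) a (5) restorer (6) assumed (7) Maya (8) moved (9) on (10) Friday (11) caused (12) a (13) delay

8

The displaced element is "the patent" (word 2).
It is linked across 1 clause boundary (Ø).
It functions as the direct object of "moved", so the gap sits immediately after word 8 ("moved").
Base order: A restorer assumed Maya moved the patent on Friday.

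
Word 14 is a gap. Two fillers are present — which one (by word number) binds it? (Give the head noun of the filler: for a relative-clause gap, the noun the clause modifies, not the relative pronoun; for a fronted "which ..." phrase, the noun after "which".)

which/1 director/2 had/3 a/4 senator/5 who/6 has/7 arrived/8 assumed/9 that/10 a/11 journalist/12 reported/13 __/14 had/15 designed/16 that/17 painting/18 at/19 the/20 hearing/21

The marked gap is the subject of "designed".
Its filler is the fronted wh-phrase "which director", at word 2.
(The other dependency links word 5 to a gap after word 6.)

2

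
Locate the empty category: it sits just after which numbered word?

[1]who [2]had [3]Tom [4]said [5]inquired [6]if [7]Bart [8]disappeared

4

The displaced element is "who" (word 1).
It is linked across 1 clause boundary (Ø).
It functions as the subject of "inquired", so the gap sits immediately after word 4 ("said").
Base order: Tom had said that who inquired if Bart disappeared.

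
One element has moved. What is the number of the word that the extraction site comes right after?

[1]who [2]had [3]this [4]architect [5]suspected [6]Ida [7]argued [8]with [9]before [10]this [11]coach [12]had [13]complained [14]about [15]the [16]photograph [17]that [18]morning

8

The displaced element is "who" (word 1).
It is linked across 1 clause boundary (Ø).
It functions as the object of the preposition "with" of "argued", so the gap sits immediately after word 8 ("with").
Base order: This architect had suspected Ida argued with who before this coach had complained about the photograph that morning.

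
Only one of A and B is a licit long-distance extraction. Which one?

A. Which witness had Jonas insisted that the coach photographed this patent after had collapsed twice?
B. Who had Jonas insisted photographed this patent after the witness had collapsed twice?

B

In A, the wh-phrase is extracted from inside an adjunct island (introduced by "after"), which blocks movement.
In B, the extraction path crosses only that-complement boundaries, which are transparent.
So B is grammatical.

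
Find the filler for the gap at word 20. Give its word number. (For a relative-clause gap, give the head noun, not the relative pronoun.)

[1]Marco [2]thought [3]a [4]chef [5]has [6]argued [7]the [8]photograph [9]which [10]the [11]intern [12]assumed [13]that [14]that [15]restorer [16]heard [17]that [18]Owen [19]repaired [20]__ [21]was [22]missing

The gap at 20 is the object of "repaired", inside a relative clause.
The relative pronoun is "which" (word 9); it is bound by the head noun immediately before it.
Its filler is the head noun "photograph", at word 8.

8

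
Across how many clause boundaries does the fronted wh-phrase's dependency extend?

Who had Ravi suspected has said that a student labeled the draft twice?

1

"who" is extracted from the subject of "said".
Boundaries crossed, outermost first: [Ø] — 1 in total.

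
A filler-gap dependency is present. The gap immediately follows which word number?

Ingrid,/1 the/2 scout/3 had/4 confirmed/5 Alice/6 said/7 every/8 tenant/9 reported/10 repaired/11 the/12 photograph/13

10

The displaced element is "Ingrid" (word 1).
It is linked across 3 clause boundaries (Ø → Ø → Ø).
It functions as the subject of "repaired", so the gap sits immediately after word 10 ("reported").
Base order: The scout had confirmed Alice said every tenant reported Ingrid repaired the photograph.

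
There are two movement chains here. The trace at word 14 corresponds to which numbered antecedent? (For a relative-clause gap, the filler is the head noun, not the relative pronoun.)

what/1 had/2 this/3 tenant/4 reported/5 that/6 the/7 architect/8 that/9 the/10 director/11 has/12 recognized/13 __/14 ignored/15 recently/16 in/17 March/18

The marked gap is inside the relative clause, the direct object of "recognized".
Its filler is the head noun "architect" (via "that"), at word 8.
(The other dependency links word 1 to a gap after word 15.)

8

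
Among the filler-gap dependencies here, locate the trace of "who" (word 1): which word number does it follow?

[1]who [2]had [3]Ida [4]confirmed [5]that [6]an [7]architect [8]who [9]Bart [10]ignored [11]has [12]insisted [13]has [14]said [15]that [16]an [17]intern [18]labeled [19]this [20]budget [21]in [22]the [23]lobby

The displaced element is "who" (word 1).
It is linked across 2 clause boundaries (that → Ø).
It functions as the subject of "said", so the gap sits immediately after word 12 ("insisted").
Base order: Ida had confirmed that an architect who Bart ignored has insisted that who has said that an intern labeled this budget in the lobby.

12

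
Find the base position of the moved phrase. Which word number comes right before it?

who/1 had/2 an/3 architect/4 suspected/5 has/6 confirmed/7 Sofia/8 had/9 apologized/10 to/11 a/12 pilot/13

5

The displaced element is "who" (word 1).
It is linked across 1 clause boundary (Ø).
It functions as the subject of "confirmed", so the gap sits immediately after word 5 ("suspected").
Base order: An architect had suspected that who has confirmed Sofia had apologized to a pilot.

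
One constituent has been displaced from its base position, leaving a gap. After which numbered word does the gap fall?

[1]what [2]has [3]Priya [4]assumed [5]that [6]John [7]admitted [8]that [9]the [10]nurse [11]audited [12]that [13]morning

11

The displaced element is "what" (word 1).
It is linked across 2 clause boundaries (that → that).
It functions as the direct object of "audited", so the gap sits immediately after word 11 ("audited").
Base order: Priya has assumed that John admitted that the nurse audited what that morning.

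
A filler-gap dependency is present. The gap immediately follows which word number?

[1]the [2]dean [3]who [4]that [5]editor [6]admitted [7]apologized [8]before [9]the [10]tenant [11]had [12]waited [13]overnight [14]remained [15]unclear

The displaced element is "the dean" (word 2).
It is linked across 1 clause boundary (Ø).
It functions as the subject of "apologized", so the gap sits immediately after word 6 ("admitted").
Base order: That editor admitted the dean apologized before the tenant had waited overnight.

6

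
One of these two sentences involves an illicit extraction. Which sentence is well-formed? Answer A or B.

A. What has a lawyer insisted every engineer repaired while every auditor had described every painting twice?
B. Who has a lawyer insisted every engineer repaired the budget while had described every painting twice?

A

In B, the wh-phrase is extracted from inside an adjunct island (introduced by "while"), which blocks movement.
In A, the extraction path crosses only that-complement boundaries, which are transparent.
So A is grammatical.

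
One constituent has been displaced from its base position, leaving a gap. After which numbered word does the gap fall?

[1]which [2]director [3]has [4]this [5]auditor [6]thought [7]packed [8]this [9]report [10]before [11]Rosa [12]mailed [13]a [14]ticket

6

The displaced element is "which director" (word 2).
It is linked across 1 clause boundary (Ø).
It functions as the subject of "packed", so the gap sits immediately after word 6 ("thought").
Base order: This auditor has thought which director packed this report before Rosa mailed a ticket.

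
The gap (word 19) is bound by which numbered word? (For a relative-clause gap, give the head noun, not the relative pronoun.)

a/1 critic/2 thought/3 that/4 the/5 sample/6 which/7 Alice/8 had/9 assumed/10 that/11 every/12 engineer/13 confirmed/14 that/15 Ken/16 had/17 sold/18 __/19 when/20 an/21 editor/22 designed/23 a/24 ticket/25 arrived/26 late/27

6

The gap at 19 is the object of "sold", inside a relative clause.
The relative pronoun is "which" (word 7); it is bound by the head noun immediately before it.
Its filler is the head noun "sample", at word 6.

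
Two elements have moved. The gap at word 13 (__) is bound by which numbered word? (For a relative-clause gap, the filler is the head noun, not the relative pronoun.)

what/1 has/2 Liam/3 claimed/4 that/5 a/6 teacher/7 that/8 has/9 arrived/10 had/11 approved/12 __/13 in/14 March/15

The marked gap is the direct object of "approved".
Its filler is the fronted wh-phrase "what", at word 1.
(The other dependency links word 7 to a gap after word 8.)

1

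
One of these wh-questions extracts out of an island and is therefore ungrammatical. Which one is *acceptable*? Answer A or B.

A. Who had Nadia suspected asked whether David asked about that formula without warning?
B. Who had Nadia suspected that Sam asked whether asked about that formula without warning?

In B, the wh-phrase is extracted from inside a wh-island (introduced by "whether"), which blocks movement.
In A, the extraction path crosses only that-complement boundaries, which are transparent.
So A is grammatical.

A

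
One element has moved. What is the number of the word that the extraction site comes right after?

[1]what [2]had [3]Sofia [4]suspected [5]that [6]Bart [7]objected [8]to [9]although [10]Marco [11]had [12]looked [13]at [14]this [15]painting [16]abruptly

The displaced element is "what" (word 1).
It is linked across 1 clause boundary (that).
It functions as the object of the preposition "to" of "objected", so the gap sits immediately after word 8 ("to").
Base order: Sofia had suspected that Bart objected to what although Marco had looked at this painting abruptly.

8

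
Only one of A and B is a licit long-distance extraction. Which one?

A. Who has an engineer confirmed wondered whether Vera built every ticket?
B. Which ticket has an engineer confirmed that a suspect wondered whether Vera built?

A

In B, the wh-phrase is extracted from inside a wh-island (introduced by "whether"), which blocks movement.
In A, the extraction path crosses only that-complement boundaries, which are transparent.
So A is grammatical.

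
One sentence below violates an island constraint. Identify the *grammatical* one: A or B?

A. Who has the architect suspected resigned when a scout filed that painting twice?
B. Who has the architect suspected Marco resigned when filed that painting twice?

In B, the wh-phrase is extracted from inside an adjunct island (introduced by "when"), which blocks movement.
In A, the extraction path crosses only that-complement boundaries, which are transparent.
So A is grammatical.

A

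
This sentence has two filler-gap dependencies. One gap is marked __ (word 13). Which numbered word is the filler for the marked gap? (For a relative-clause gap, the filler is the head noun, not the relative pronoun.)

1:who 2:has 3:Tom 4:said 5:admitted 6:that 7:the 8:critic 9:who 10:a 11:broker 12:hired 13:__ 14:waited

8

The marked gap is inside the relative clause, the direct object of "hired".
Its filler is the head noun "critic" (via "who"), at word 8.
(The other dependency links word 1 to a gap after word 4.)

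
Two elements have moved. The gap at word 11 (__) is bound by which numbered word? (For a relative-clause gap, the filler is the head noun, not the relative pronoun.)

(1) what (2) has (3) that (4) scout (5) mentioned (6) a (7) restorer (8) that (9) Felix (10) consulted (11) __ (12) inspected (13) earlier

The marked gap is inside the relative clause, the direct object of "consulted".
Its filler is the head noun "restorer" (via "that"), at word 7.
(The other dependency links word 1 to a gap after word 12.)

7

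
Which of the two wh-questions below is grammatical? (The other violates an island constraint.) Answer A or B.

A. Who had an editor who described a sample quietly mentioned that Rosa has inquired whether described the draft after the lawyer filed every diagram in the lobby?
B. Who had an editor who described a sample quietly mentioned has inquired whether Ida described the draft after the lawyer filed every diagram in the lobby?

B

In A, the wh-phrase is extracted from inside a wh-island (introduced by "whether"), which blocks movement.
In B, the extraction path crosses only that-complement boundaries, which are transparent.
So B is grammatical.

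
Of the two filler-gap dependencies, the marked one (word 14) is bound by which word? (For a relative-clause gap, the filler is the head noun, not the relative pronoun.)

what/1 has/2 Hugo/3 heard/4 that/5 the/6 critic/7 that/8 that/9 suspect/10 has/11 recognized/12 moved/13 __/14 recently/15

1

The marked gap is the direct object of "moved".
Its filler is the fronted wh-phrase "what", at word 1.
(The other dependency links word 7 to a gap after word 12.)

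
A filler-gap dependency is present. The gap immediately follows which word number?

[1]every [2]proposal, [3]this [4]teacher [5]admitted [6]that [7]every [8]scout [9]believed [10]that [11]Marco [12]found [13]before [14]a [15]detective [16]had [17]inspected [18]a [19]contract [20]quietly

The displaced element is "every proposal" (word 2).
It is linked across 2 clause boundaries (that → that).
It functions as the direct object of "found", so the gap sits immediately after word 12 ("found").
Base order: This teacher admitted that every scout believed that Marco found every proposal before a detective had inspected a contract quietly.

12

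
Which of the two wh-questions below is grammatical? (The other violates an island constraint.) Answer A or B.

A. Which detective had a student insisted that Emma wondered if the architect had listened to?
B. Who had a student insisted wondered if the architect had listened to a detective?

In A, the wh-phrase is extracted from inside a wh-island (introduced by "if"), which blocks movement.
In B, the extraction path crosses only that-complement boundaries, which are transparent.
So B is grammatical.

B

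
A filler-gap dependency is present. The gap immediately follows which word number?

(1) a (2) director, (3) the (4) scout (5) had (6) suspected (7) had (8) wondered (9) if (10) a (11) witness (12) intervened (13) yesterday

6

The displaced element is "a director" (word 2).
It is linked across 1 clause boundary (Ø).
It functions as the subject of "wondered", so the gap sits immediately after word 6 ("suspected").
Base order: The scout had suspected a director had wondered if a witness intervened yesterday.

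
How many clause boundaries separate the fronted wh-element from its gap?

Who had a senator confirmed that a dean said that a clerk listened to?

2

"who" is extracted from the PP object of "listened".
Boundaries crossed, outermost first: [that], [that] — 2 in total.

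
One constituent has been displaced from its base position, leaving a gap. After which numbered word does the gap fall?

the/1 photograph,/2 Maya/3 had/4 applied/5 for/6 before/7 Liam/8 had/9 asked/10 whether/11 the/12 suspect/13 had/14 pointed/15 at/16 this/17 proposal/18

6

The displaced element is "the photograph" (word 2).
It functions as the object of the preposition "for" of "applied", so the gap sits immediately after word 6 ("for").
Base order: Maya had applied for the photograph before Liam had asked whether the suspect had pointed at this proposal.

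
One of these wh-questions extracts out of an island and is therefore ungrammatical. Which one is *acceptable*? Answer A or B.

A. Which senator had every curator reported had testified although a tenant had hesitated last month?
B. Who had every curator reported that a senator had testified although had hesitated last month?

In B, the wh-phrase is extracted from inside an adjunct island (introduced by "although"), which blocks movement.
In A, the extraction path crosses only that-complement boundaries, which are transparent.
So A is grammatical.

A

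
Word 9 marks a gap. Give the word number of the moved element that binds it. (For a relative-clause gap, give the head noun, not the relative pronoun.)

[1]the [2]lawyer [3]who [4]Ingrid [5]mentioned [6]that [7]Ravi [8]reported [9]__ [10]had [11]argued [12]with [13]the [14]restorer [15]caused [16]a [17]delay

The gap at 9 is the subject of "argued", inside a relative clause.
The relative pronoun is "who" (word 3); it is bound by the head noun immediately before it.
Its filler is the head noun "lawyer", at word 2.

2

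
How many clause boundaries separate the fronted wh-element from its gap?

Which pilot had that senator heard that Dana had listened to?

1

"which pilot" is extracted from the PP object of "listened".
Boundaries crossed, outermost first: [that] — 1 in total.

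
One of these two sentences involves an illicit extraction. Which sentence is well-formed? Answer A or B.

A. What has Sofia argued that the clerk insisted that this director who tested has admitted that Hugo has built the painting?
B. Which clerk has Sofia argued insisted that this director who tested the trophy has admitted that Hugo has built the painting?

In A, the wh-phrase is extracted from inside a complex-NP island (relative clause) (introduced by "who"), which blocks movement.
In B, the extraction path crosses only that-complement boundaries, which are transparent.
So B is grammatical.

B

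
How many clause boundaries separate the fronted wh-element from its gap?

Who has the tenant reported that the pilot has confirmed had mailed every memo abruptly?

"who" is extracted from the subject of "mailed".
Boundaries crossed, outermost first: [that], [Ø] — 2 in total.

2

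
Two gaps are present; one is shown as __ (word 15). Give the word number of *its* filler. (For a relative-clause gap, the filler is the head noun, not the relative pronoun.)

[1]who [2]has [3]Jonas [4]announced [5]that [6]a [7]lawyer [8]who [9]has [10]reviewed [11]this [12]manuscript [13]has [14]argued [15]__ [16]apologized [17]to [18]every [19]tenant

1

The marked gap is the subject of "apologized".
Its filler is the fronted wh-phrase "who", at word 1.
(The other dependency links word 7 to a gap after word 8.)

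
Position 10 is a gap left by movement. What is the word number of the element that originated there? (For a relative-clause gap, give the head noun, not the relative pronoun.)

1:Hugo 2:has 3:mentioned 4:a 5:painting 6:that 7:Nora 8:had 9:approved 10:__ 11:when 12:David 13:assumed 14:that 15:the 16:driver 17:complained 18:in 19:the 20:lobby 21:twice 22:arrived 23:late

The gap at 10 is the object of "approved", inside a relative clause.
The relative pronoun is "that" (word 6); it is bound by the head noun immediately before it.
Its filler is the head noun "painting", at word 5.

5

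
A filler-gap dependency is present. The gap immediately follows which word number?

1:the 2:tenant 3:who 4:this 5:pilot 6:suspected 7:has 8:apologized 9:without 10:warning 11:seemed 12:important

6

The displaced element is "the tenant" (word 2).
It is linked across 1 clause boundary (Ø).
It functions as the subject of "apologized", so the gap sits immediately after word 6 ("suspected").
Base order: This pilot suspected that the tenant has apologized without warning.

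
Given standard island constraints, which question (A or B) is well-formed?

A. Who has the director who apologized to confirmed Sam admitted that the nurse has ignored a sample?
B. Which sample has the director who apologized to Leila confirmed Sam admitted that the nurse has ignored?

B

In A, the wh-phrase is extracted from inside a complex-NP island (relative clause) (introduced by "who"), which blocks movement.
In B, the extraction path crosses only that-complement boundaries, which are transparent.
So B is grammatical.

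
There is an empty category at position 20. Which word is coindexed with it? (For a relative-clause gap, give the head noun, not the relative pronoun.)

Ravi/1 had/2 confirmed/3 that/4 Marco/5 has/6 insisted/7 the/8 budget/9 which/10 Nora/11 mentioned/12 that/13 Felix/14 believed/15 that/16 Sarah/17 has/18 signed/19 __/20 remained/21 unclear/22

The gap at 20 is the object of "signed", inside a relative clause.
The relative pronoun is "which" (word 10); it is bound by the head noun immediately before it.
Its filler is the head noun "budget", at word 9.

9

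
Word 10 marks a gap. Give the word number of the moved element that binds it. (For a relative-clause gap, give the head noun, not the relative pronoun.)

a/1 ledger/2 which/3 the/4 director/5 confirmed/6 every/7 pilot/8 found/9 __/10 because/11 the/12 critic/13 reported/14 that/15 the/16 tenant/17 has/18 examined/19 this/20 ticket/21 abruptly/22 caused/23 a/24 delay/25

The gap at 10 is the object of "found", inside a relative clause.
The relative pronoun is "which" (word 3); it is bound by the head noun immediately before it.
Its filler is the head noun "ledger", at word 2.

2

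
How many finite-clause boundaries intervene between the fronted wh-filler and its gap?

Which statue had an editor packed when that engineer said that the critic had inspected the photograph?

"which statue" originates inside the matrix clause — no clause boundary is crossed.

0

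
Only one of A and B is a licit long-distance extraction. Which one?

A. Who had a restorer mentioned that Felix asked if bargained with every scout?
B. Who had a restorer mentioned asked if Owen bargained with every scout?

In A, the wh-phrase is extracted from inside a wh-island (introduced by "if"), which blocks movement.
In B, the extraction path crosses only that-complement boundaries, which are transparent.
So B is grammatical.

B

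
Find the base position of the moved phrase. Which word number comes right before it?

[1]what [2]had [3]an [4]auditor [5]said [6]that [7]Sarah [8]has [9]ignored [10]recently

9

The displaced element is "what" (word 1).
It is linked across 1 clause boundary (that).
It functions as the direct object of "ignored", so the gap sits immediately after word 9 ("ignored").
Base order: An auditor had said that Sarah has ignored what recently.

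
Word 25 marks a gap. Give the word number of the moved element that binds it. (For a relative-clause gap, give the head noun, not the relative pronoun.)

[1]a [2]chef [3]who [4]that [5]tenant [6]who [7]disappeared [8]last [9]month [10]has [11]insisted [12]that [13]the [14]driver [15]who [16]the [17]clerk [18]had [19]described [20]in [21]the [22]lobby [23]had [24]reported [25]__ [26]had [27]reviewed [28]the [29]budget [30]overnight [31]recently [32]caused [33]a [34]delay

The gap at 25 is the subject of "reviewed", inside a relative clause.
The relative pronoun is "who" (word 3); it is bound by the head noun immediately before it.
Its filler is the head noun "chef", at word 2.

2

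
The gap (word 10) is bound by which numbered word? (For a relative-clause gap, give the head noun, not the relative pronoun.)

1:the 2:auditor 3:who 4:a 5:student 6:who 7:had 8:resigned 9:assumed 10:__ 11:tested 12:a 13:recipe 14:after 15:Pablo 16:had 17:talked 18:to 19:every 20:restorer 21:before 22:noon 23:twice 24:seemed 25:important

The gap at 10 is the subject of "tested", inside a relative clause.
The relative pronoun is "who" (word 3); it is bound by the head noun immediately before it.
Its filler is the head noun "auditor", at word 2.

2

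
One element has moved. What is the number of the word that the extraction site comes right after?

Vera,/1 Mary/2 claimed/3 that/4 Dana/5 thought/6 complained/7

6

The displaced element is "Vera" (word 1).
It is linked across 2 clause boundaries (that → Ø).
It functions as the subject of "complained", so the gap sits immediately after word 6 ("thought").
Base order: Mary claimed that Dana thought Vera complained.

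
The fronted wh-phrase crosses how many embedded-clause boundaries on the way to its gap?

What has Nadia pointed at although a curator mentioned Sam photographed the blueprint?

"what" originates inside the matrix clause — no clause boundary is crossed.

0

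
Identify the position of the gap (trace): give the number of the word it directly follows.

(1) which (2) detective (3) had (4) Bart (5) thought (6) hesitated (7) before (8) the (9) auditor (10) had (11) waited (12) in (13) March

5

The displaced element is "which detective" (word 2).
It is linked across 1 clause boundary (Ø).
It functions as the subject of "hesitated", so the gap sits immediately after word 5 ("thought").
Base order: Bart had thought which detective hesitated before the auditor had waited in March.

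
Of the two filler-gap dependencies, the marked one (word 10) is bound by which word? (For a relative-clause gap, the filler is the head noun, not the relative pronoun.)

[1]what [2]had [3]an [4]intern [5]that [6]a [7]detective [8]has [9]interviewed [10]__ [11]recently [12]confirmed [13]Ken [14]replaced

4

The marked gap is inside the relative clause, the direct object of "interviewed".
Its filler is the head noun "intern" (via "that"), at word 4.
(The other dependency links word 1 to a gap after word 14.)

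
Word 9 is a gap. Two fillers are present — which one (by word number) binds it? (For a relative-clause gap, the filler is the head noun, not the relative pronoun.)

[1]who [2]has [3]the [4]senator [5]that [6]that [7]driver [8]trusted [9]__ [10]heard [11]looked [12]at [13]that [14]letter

The marked gap is inside the relative clause, the direct object of "trusted".
Its filler is the head noun "senator" (via "that"), at word 4.
(The other dependency links word 1 to a gap after word 10.)

4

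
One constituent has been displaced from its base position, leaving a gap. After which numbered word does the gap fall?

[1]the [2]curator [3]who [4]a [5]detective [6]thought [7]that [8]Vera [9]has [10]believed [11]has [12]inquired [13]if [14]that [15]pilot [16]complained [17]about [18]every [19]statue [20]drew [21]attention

10

The displaced element is "the curator" (word 2).
It is linked across 2 clause boundaries (that → Ø).
It functions as the subject of "inquired", so the gap sits immediately after word 10 ("believed").
Base order: A detective thought that Vera has believed the curator has inquired if that pilot complained about every statue.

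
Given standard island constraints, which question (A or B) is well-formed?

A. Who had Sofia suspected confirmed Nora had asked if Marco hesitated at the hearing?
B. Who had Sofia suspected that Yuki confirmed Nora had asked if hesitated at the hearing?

A

In B, the wh-phrase is extracted from inside a wh-island (introduced by "if"), which blocks movement.
In A, the extraction path crosses only that-complement boundaries, which are transparent.
So A is grammatical.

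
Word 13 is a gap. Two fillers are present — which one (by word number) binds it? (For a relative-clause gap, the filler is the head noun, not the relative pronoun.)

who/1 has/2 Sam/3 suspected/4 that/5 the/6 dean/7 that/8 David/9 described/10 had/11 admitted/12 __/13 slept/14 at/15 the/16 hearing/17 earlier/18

1

The marked gap is the subject of "slept".
Its filler is the fronted wh-phrase "who", at word 1.
(The other dependency links word 7 to a gap after word 10.)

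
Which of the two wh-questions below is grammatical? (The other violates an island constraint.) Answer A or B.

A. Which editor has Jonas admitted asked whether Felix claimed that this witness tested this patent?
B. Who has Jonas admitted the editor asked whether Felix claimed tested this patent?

A

In B, the wh-phrase is extracted from inside a wh-island (introduced by "whether"), which blocks movement.
In A, the extraction path crosses only that-complement boundaries, which are transparent.
So A is grammatical.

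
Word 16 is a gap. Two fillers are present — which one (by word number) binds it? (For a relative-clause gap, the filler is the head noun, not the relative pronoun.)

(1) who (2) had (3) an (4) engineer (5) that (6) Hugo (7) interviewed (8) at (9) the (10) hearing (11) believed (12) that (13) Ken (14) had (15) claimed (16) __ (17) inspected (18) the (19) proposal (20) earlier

1

The marked gap is the subject of "inspected".
Its filler is the fronted wh-phrase "who", at word 1.
(The other dependency links word 4 to a gap after word 7.)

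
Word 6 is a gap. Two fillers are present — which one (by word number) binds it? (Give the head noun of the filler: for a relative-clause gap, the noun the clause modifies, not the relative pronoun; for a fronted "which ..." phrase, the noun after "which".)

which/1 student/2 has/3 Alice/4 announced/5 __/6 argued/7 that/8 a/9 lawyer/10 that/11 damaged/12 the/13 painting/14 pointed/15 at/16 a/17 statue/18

The marked gap is the subject of "argued".
Its filler is the fronted wh-phrase "which student", at word 2.
(The other dependency links word 10 to a gap after word 11.)

2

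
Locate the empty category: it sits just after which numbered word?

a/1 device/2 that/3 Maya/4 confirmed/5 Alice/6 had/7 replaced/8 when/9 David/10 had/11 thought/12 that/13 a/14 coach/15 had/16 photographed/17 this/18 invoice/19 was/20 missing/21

The displaced element is "a device" (word 2).
It is linked across 1 clause boundary (Ø).
It functions as the direct object of "replaced", so the gap sits immediately after word 8 ("replaced").
Base order: Maya confirmed Alice had replaced a device when David had thought that a coach had photographed this invoice.

8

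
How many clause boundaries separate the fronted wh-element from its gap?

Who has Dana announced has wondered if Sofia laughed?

"who" is extracted from the subject of "wondered".
Boundaries crossed, outermost first: [Ø] — 1 in total.

1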